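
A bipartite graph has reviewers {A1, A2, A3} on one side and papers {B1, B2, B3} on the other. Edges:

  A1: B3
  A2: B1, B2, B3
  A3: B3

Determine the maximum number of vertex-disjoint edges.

2

Unit-capacity flow: source→left, listed edges, right→sink; max matching = max flow.
Augmenting path A1→B3 (+1); matched 1.
Augmenting path A2→B1 (+1); matched 2.
No augmenting path remains; maximum matching = 2.
König certificate: {A2, B3} is a vertex cover of size 2 (every listed pair touches it), so no matching can be larger.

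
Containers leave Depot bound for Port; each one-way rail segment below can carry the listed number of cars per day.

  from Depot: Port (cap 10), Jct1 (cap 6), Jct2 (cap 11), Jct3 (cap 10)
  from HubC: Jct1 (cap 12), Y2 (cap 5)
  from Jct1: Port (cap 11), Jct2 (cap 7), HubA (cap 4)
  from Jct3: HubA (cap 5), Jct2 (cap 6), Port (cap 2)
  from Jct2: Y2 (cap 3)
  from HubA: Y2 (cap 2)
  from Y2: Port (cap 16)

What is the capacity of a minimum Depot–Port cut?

23

Augment Depot→Port: bottleneck 10, flow now 10.
Augment Depot→Jct1→Port: bottleneck 6, flow now 16.
Augment Depot→Jct3→Port: bottleneck 2, flow now 18.
Augment Depot→Jct2→Y2→Port: bottleneck 3, flow now 21.
Augment Depot→Jct3→HubA→Y2→Port: bottleneck 2, flow now 23.
No augmenting path remains; maximum flow = 23.
By max-flow min-cut, the minimum cut capacity equals the max flow.
In the residual graph, reachable from Depot: {Depot, Jct3, Jct2, HubA}.
Min-cut edges: Depot→Jct1 (6), Depot→Port (10), Jct3→Port (2), Jct2→Y2 (3), HubA→Y2 (2); capacity 6 + 10 + 2 + 3 + 2 = 23.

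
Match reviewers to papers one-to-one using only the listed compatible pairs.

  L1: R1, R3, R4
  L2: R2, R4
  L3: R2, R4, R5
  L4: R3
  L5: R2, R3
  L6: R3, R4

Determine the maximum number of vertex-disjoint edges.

Unit-capacity flow: source→left, listed edges, right→sink; max matching = max flow.
Augmenting path L1→R1 (+1); matched 1.
Augmenting path L2→R2 (+1); matched 2.
Augmenting path L3→R4 (+1); matched 3.
Augmenting path L4→R3 (+1); matched 4.
Augmenting path L6→R4→L3→R5 (+1); matched 5.
No augmenting path remains; maximum matching = 5.
König certificate: {L1, L3, R2, R3, R4} is a vertex cover of size 5 (every listed pair touches it), so no matching can be larger.

5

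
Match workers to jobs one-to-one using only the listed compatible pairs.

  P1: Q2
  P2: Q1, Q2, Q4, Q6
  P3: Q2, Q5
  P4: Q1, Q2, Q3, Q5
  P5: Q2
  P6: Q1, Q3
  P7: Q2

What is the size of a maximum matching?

Unit-capacity flow: source→left, listed edges, right→sink; max matching = max flow.
Augmenting path P1→Q2 (+1); matched 1.
Augmenting path P2→Q1 (+1); matched 2.
Augmenting path P3→Q5 (+1); matched 3.
Augmenting path P4→Q3 (+1); matched 4.
Augmenting path P6→Q1→P2→Q4 (+1); matched 5.
No augmenting path remains; maximum matching = 5.
König certificate: {P2, P3, P4, P6, Q2} is a vertex cover of size 5 (every listed pair touches it), so no matching can be larger.

5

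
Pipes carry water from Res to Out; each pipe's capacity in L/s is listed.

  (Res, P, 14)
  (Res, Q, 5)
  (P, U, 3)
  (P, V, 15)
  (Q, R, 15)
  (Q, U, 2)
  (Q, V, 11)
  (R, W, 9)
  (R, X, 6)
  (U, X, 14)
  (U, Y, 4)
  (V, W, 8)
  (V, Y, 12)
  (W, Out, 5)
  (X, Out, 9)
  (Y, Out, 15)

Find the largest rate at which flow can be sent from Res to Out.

19

Augment Res→P→U→X→Out: bottleneck 3, flow now 3.
Augment Res→P→V→W→Out: bottleneck 5, flow now 8.
Augment Res→P→V→Y→Out: bottleneck 6, flow now 14.
Augment Res→Q→R→X→Out: bottleneck 5, flow now 19.
No augmenting path remains; maximum flow = 19.
In the residual graph, reachable from Res: {Res}.
Min-cut edges: Res→P (14), Res→Q (5); capacity 14 + 5 = 19.
This cut is saturated, so no flow can exceed 19.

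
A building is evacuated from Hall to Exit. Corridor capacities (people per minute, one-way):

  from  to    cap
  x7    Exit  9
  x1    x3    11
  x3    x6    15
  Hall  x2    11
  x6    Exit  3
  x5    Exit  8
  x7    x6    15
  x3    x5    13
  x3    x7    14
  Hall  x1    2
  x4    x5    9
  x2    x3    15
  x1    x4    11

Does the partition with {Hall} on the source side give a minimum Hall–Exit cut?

Given cut capacity: 2 + 11 = 13.
Augment Hall→x1→x3→x5→Exit: bottleneck 2, flow now 2.
Augment Hall→x2→x3→x5→Exit: bottleneck 6, flow now 8.
Augment Hall→x2→x3→x6→Exit: bottleneck 3, flow now 11.
Augment Hall→x2→x3→x7→Exit: bottleneck 2, flow now 13.
No augmenting path remains; maximum flow = 13.
Cut capacity 13 equals the max flow, so it is a minimum cut.

Yes — it is a minimum cut (capacity 13).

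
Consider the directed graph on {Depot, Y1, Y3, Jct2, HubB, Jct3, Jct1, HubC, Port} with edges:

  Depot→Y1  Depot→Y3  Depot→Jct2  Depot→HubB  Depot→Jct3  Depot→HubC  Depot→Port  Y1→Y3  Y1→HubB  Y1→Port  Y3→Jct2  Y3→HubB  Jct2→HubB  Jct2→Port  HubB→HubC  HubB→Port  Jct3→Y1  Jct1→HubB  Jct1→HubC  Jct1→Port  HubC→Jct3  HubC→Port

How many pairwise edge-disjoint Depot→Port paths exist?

5

Assign every edge capacity 1; by Menger, the answer equals the max flow.
Path Depot→Port (+1); total 1.
Path Depot→Y1→Port (+1); total 2.
Path Depot→Jct2→Port (+1); total 3.
Path Depot→HubB→Port (+1); total 4.
Path Depot→HubC→Port (+1); total 5.
No residual Depot→Port path; max flow = 5.
Certifying cut of size 5: {Depot→Port, HubB→Port, HubC→Port, Jct2→Port, Y1→Port}.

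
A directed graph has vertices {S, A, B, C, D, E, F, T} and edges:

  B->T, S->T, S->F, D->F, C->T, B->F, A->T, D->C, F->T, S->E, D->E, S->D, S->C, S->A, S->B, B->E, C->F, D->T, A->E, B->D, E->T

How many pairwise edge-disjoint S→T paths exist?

7

Assign every edge capacity 1; by Menger, the answer equals the max flow.
Path S→T (+1); total 1.
Path S→A→T (+1); total 2.
Path S→B→T (+1); total 3.
Path S→C→T (+1); total 4.
Path S→D→T (+1); total 5.
Path S→E→T (+1); total 6.
Path S→F→T (+1); total 7.
No residual S→T path; max flow = 7.
Certifying cut of size 7: {S→A, S→B, S→C, S→D, S→E, S→F, S→T}.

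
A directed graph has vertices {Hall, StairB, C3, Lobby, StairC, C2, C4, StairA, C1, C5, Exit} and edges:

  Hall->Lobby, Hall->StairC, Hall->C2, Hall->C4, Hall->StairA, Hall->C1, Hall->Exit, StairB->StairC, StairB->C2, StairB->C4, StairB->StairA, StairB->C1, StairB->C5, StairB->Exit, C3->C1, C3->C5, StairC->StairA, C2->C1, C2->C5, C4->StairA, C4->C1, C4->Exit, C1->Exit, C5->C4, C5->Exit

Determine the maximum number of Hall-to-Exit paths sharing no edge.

Assign every edge capacity 1; by Menger, the answer equals the max flow.
Path Hall→Exit (+1); total 1.
Path Hall→C4→Exit (+1); total 2.
Path Hall→C1→Exit (+1); total 3.
Path Hall→C2→C5→Exit (+1); total 4.
No residual Hall→Exit path; max flow = 4.
Certifying cut of size 4: {Hall→C1, Hall→C2, Hall→C4, Hall→Exit}.

4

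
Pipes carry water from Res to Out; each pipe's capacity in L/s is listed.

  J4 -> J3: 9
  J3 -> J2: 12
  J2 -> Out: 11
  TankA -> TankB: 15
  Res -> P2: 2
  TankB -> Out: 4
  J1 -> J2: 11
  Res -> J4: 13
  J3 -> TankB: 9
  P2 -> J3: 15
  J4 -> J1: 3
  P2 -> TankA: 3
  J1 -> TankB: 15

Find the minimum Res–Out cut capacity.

14

Augment Res→J4→J1→J2→Out: bottleneck 3, flow now 3.
Augment Res→J4→J3→J2→Out: bottleneck 8, flow now 11.
Augment Res→J4→J3→TankB→Out: bottleneck 1, flow now 12.
Augment Res→P2→J3→TankB→Out: bottleneck 2, flow now 14.
No augmenting path remains; maximum flow = 14.
By max-flow min-cut, the minimum cut capacity equals the max flow.
In the residual graph, reachable from Res: {Res, J4}.
Min-cut edges: Res→P2 (2), J4→J1 (3), J4→J3 (9); capacity 2 + 3 + 9 = 14.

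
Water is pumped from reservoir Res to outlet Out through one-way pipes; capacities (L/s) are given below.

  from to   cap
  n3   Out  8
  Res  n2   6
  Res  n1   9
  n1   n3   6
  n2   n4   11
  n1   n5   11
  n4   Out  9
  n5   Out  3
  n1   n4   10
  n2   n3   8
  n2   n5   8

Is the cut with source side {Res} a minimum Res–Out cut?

Given cut capacity: 9 + 6 = 15.
Augment Res→n1→n3→Out: bottleneck 6, flow now 6.
Augment Res→n1→n4→Out: bottleneck 3, flow now 9.
Augment Res→n2→n3→Out: bottleneck 2, flow now 11.
Augment Res→n2→n4→Out: bottleneck 4, flow now 15.
No augmenting path remains; maximum flow = 15.
Cut capacity 15 equals the max flow, so it is a minimum cut.

Yes — it is a minimum cut (capacity 15).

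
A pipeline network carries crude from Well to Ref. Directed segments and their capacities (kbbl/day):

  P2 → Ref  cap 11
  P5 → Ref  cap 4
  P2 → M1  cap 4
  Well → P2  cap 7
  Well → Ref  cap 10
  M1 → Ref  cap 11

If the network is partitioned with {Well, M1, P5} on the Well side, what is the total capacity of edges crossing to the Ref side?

Edges leaving {Well, M1, P5}: Well→P2 (7), Well→Ref (10), M1→Ref (11), P5→Ref (4).
Cut capacity = 7 + 10 + 11 + 4 = 32.

32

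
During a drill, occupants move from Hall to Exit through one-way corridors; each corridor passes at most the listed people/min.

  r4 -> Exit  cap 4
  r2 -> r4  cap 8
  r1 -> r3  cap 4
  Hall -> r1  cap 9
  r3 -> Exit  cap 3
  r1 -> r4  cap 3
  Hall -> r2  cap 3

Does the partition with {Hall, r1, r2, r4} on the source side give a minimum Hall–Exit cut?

Given cut capacity: 4 + 4 = 8.
Augment Hall→r1→r3→Exit: bottleneck 3, flow now 3.
Augment Hall→r1→r4→Exit: bottleneck 3, flow now 6.
Augment Hall→r2→r4→Exit: bottleneck 1, flow now 7.
No augmenting path remains; maximum flow = 7.
In the residual graph, reachable from Hall: {Hall, r1, r2, r3, r4}.
Min-cut edges: r3→Exit (3), r4→Exit (4); capacity 3 + 4 = 7.
Cut capacity 8 exceeds the max flow 7, so it is not minimum.

No — its capacity is 8, but the minimum cut has capacity 7.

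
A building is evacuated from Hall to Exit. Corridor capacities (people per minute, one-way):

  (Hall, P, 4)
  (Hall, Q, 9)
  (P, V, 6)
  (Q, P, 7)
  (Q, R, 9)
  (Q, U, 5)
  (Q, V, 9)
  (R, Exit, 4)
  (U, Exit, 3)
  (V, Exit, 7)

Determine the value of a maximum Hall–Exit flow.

13

Augment Hall→P→V→Exit: bottleneck 4, flow now 4.
Augment Hall→Q→R→Exit: bottleneck 4, flow now 8.
Augment Hall→Q→U→Exit: bottleneck 3, flow now 11.
Augment Hall→Q→V→Exit: bottleneck 2, flow now 13.
No augmenting path remains; maximum flow = 13.
In the residual graph, reachable from Hall: {Hall}.
Min-cut edges: Hall→P (4), Hall→Q (9); capacity 4 + 9 = 13.
This cut is saturated, so no flow can exceed 13.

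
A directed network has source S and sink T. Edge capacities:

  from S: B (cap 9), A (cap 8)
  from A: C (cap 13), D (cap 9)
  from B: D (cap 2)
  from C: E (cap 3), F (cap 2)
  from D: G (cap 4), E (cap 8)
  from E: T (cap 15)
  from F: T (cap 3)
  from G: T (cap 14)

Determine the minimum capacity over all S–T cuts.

10

Augment S→A→C→E→T: bottleneck 3, flow now 3.
Augment S→A→C→F→T: bottleneck 2, flow now 5.
Augment S→A→D→E→T: bottleneck 3, flow now 8.
Augment S→B→D→E→T: bottleneck 2, flow now 10.
No augmenting path remains; maximum flow = 10.
By max-flow min-cut, the minimum cut capacity equals the max flow.
In the residual graph, reachable from S: {S, B}.
Min-cut edges: S→A (8), B→D (2); capacity 8 + 2 = 10.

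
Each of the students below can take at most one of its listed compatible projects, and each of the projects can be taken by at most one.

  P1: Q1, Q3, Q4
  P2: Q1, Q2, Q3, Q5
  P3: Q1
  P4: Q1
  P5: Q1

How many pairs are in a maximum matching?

Unit-capacity flow: source→left, listed edges, right→sink; max matching = max flow.
Augmenting path P1→Q1 (+1); matched 1.
Augmenting path P2→Q2 (+1); matched 2.
Augmenting path P3→Q1→P1→Q3 (+1); matched 3.
No augmenting path remains; maximum matching = 3.
König certificate: {P1, P2, Q1} is a vertex cover of size 3 (every listed pair touches it), so no matching can be larger.

3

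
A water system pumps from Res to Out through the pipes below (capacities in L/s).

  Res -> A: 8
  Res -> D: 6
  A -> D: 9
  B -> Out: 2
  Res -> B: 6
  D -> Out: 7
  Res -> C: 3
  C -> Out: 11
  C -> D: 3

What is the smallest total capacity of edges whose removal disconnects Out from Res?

Augment Res→B→Out: bottleneck 2, flow now 2.
Augment Res→C→Out: bottleneck 3, flow now 5.
Augment Res→D→Out: bottleneck 6, flow now 11.
Augment Res→A→D→Out: bottleneck 1, flow now 12.
No augmenting path remains; maximum flow = 12.
By max-flow min-cut, the minimum cut capacity equals the max flow.
In the residual graph, reachable from Res: {Res, A, B, D}.
Min-cut edges: Res→C (3), B→Out (2), D→Out (7); capacity 3 + 2 + 7 = 12.

12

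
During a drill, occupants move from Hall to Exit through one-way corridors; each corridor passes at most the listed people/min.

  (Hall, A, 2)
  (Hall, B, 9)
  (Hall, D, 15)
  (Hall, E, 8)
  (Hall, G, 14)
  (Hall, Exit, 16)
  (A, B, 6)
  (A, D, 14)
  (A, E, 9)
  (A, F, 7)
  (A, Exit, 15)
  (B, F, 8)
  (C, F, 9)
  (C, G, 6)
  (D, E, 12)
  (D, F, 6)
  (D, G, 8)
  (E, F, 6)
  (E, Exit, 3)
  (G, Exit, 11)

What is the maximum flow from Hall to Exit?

32

Augment Hall→Exit: bottleneck 16, flow now 16.
Augment Hall→A→Exit: bottleneck 2, flow now 18.
Augment Hall→E→Exit: bottleneck 3, flow now 21.
Augment Hall→G→Exit: bottleneck 11, flow now 32.
No augmenting path remains; maximum flow = 32.
In the residual graph, reachable from Hall: {Hall, B, D, E, F, G}.
Min-cut edges: Hall→A (2), Hall→Exit (16), E→Exit (3), G→Exit (11); capacity 2 + 16 + 3 + 11 = 32.
This cut is saturated, so no flow can exceed 32.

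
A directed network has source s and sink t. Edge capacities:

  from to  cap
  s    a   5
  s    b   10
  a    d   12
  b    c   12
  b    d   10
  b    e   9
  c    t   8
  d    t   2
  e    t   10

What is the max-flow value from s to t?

12

Augment s→a→d→t: bottleneck 2, flow now 2.
Augment s→b→c→t: bottleneck 8, flow now 10.
Augment s→b→e→t: bottleneck 2, flow now 12.
No augmenting path remains; maximum flow = 12.
In the residual graph, reachable from s: {s, a, d}.
Min-cut edges: s→b (10), d→t (2); capacity 10 + 2 = 12.
This cut is saturated, so no flow can exceed 12.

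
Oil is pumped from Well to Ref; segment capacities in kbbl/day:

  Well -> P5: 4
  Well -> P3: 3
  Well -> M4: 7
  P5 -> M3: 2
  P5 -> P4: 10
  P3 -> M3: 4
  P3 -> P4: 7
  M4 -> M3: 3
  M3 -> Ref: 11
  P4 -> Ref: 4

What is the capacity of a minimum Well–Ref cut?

Augment Well→P5→M3→Ref: bottleneck 2, flow now 2.
Augment Well→P5→P4→Ref: bottleneck 2, flow now 4.
Augment Well→P3→M3→Ref: bottleneck 3, flow now 7.
Augment Well→M4→M3→Ref: bottleneck 3, flow now 10.
No augmenting path remains; maximum flow = 10.
By max-flow min-cut, the minimum cut capacity equals the max flow.
In the residual graph, reachable from Well: {Well, M4}.
Min-cut edges: Well→P5 (4), Well→P3 (3), M4→M3 (3); capacity 4 + 3 + 3 = 10.

10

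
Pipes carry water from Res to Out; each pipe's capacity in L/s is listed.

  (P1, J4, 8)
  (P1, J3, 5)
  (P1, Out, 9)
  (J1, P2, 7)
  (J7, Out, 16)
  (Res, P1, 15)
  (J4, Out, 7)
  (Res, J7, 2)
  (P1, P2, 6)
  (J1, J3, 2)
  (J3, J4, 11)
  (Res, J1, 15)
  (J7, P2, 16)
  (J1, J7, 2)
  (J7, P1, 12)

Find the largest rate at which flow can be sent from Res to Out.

Augment Res→J7→Out: bottleneck 2, flow now 2.
Augment Res→P1→Out: bottleneck 9, flow now 11.
Augment Res→J1→J7→Out: bottleneck 2, flow now 13.
Augment Res→P1→J4→Out: bottleneck 6, flow now 19.
Augment Res→J1→J3→J4→Out: bottleneck 1, flow now 20.
No augmenting path remains; maximum flow = 20.
In the residual graph, reachable from Res: {Res, J1, P1, J3, P2, J4}.
Min-cut edges: Res→J7 (2), J1→J7 (2), P1→Out (9), J4→Out (7); capacity 2 + 2 + 9 + 7 = 20.
This cut is saturated, so no flow can exceed 20.

20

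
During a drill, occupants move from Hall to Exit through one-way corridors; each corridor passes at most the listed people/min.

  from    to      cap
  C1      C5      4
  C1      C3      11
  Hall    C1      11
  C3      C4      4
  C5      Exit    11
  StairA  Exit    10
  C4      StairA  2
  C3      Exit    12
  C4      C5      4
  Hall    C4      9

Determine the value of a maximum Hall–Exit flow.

17

Augment Hall→C1→C5→Exit: bottleneck 4, flow now 4.
Augment Hall→C1→C3→Exit: bottleneck 7, flow now 11.
Augment Hall→C4→C5→Exit: bottleneck 4, flow now 15.
Augment Hall→C4→StairA→Exit: bottleneck 2, flow now 17.
No augmenting path remains; maximum flow = 17.
In the residual graph, reachable from Hall: {Hall, C4}.
Min-cut edges: Hall→C1 (11), C4→C5 (4), C4→StairA (2); capacity 11 + 4 + 2 = 17.
This cut is saturated, so no flow can exceed 17.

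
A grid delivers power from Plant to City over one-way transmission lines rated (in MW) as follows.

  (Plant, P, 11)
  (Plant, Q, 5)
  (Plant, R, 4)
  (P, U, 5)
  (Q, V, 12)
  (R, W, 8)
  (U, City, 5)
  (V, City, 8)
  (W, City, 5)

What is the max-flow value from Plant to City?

Augment Plant→P→U→City: bottleneck 5, flow now 5.
Augment Plant→Q→V→City: bottleneck 5, flow now 10.
Augment Plant→R→W→City: bottleneck 4, flow now 14.
No augmenting path remains; maximum flow = 14.
In the residual graph, reachable from Plant: {Plant, P}.
Min-cut edges: Plant→Q (5), Plant→R (4), P→U (5); capacity 5 + 4 + 5 = 14.
This cut is saturated, so no flow can exceed 14.

14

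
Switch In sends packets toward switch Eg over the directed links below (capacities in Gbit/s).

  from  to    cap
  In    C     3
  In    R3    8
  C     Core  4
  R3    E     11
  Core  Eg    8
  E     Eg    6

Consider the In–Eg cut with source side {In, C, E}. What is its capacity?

Edges leaving {In, C, E}: In→R3 (8), C→Core (4), E→Eg (6).
Cut capacity = 8 + 4 + 6 = 18.

18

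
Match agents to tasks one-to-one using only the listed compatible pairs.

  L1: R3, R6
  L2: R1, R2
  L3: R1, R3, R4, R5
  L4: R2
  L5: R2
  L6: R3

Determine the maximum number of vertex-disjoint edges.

Unit-capacity flow: source→left, listed edges, right→sink; max matching = max flow.
Augmenting path L1→R3 (+1); matched 1.
Augmenting path L2→R1 (+1); matched 2.
Augmenting path L3→R4 (+1); matched 3.
Augmenting path L4→R2 (+1); matched 4.
Augmenting path L6→R3→L1→R6 (+1); matched 5.
No augmenting path remains; maximum matching = 5.
König certificate: {L1, L2, L3, L6, R2} is a vertex cover of size 5 (every listed pair touches it), so no matching can be larger.

5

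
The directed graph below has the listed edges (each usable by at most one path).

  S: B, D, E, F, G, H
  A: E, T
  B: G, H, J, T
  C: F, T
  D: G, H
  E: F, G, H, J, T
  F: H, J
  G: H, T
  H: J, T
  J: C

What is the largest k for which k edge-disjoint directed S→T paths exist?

5

Assign every edge capacity 1; by Menger, the answer equals the max flow.
Path S→B→T (+1); total 1.
Path S→E→T (+1); total 2.
Path S→G→T (+1); total 3.
Path S→H→T (+1); total 4.
Path S→F→J→C→T (+1); total 5.
No residual S→T path; max flow = 5.
Certifying cut of size 5: {G→T, H→T, J→C, S→B, S→E}.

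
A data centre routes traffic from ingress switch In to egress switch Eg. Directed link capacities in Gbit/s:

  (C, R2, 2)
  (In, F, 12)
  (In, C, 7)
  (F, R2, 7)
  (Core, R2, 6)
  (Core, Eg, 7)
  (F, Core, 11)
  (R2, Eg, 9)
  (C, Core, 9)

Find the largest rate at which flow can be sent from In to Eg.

16

Augment In→C→R2→Eg: bottleneck 2, flow now 2.
Augment In→C→Core→Eg: bottleneck 5, flow now 7.
Augment In→F→R2→Eg: bottleneck 7, flow now 14.
Augment In→F→Core→Eg: bottleneck 2, flow now 16.
No augmenting path remains; maximum flow = 16.
In the residual graph, reachable from In: {In, C, F, R2, Core}.
Min-cut edges: R2→Eg (9), Core→Eg (7); capacity 9 + 7 = 16.
This cut is saturated, so no flow can exceed 16.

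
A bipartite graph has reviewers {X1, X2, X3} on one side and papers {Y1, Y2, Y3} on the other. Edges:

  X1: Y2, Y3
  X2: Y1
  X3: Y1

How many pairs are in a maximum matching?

2

Unit-capacity flow: source→left, listed edges, right→sink; max matching = max flow.
Augmenting path X1→Y2 (+1); matched 1.
Augmenting path X2→Y1 (+1); matched 2.
No augmenting path remains; maximum matching = 2.
König certificate: {X1, Y1} is a vertex cover of size 2 (every listed pair touches it), so no matching can be larger.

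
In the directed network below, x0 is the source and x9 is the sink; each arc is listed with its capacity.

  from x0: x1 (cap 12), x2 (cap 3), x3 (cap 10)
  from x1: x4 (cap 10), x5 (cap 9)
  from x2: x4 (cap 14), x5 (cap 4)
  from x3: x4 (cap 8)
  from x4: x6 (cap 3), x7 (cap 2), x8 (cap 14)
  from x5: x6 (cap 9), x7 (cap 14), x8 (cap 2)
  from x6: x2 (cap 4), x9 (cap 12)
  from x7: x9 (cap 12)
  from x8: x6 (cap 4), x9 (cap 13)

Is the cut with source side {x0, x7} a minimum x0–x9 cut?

No — its capacity is 37, but the minimum cut has capacity 23.

Given cut capacity: 12 + 3 + 10 + 12 = 37.
Augment x0→x1→x4→x6→x9: bottleneck 3, flow now 3.
Augment x0→x1→x4→x7→x9: bottleneck 2, flow now 5.
Augment x0→x1→x4→x8→x9: bottleneck 5, flow now 10.
Augment x0→x1→x5→x6→x9: bottleneck 2, flow now 12.
Augment x0→x2→x4→x8→x9: bottleneck 3, flow now 15.
Augment x0→x3→x4→x8→x9: bottleneck 5, flow now 20.
Augment x0→x3→x4→x8→x6→x9: bottleneck 1, flow now 21.
Augment x0→x3→x4→x1→x5→x6→x9: bottleneck 2, flow now 23. (uses reverse residual edge)
No augmenting path remains; maximum flow = 23.
In the residual graph, reachable from x0: {x0, x3}.
Min-cut edges: x0→x1 (12), x0→x2 (3), x3→x4 (8); capacity 12 + 3 + 8 = 23.
Cut capacity 37 exceeds the max flow 23, so it is not minimum.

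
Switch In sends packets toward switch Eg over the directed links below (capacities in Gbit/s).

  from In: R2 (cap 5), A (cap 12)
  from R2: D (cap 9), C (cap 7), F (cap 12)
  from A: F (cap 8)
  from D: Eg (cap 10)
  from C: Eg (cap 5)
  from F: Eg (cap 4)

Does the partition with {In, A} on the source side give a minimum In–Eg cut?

No — its capacity is 13, but the minimum cut has capacity 9.

Given cut capacity: 5 + 8 = 13.
Augment In→R2→D→Eg: bottleneck 5, flow now 5.
Augment In→A→F→Eg: bottleneck 4, flow now 9.
No augmenting path remains; maximum flow = 9.
In the residual graph, reachable from In: {In, A, F}.
Min-cut edges: In→R2 (5), F→Eg (4); capacity 5 + 4 = 9.
Cut capacity 13 exceeds the max flow 9, so it is not minimum.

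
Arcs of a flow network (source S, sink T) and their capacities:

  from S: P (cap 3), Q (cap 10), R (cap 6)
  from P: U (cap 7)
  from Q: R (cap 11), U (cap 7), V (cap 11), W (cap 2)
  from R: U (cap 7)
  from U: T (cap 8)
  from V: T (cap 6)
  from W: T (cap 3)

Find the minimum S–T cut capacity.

16

Augment S→P→U→T: bottleneck 3, flow now 3.
Augment S→Q→U→T: bottleneck 5, flow now 8.
Augment S→Q→V→T: bottleneck 5, flow now 13.
Augment S→R→U→Q→V→T: bottleneck 1, flow now 14. (uses reverse residual edge)
Augment S→R→U→Q→W→T: bottleneck 2, flow now 16. (uses reverse residual edge)
No augmenting path remains; maximum flow = 16.
By max-flow min-cut, the minimum cut capacity equals the max flow.
In the residual graph, reachable from S: {S, P, Q, R, U, V}.
Min-cut edges: Q→W (2), U→T (8), V→T (6); capacity 2 + 8 + 6 = 16.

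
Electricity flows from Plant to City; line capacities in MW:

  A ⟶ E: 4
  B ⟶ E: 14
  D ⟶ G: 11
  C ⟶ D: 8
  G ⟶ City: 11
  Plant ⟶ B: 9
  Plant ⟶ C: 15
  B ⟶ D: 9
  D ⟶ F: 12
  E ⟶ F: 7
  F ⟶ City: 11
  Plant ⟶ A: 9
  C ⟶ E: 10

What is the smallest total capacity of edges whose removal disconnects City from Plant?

Augment Plant→A→E→F→City: bottleneck 4, flow now 4.
Augment Plant→B→D→F→City: bottleneck 7, flow now 11.
Augment Plant→B→D→G→City: bottleneck 2, flow now 13.
Augment Plant→C→D→G→City: bottleneck 8, flow now 21.
Augment Plant→C→E→F→D→G→City: bottleneck 1, flow now 22. (uses reverse residual edge)
No augmenting path remains; maximum flow = 22.
By max-flow min-cut, the minimum cut capacity equals the max flow.
In the residual graph, reachable from Plant: {Plant, A, B, C, D, E, F}.
Min-cut edges: D→G (11), F→City (11); capacity 11 + 11 = 22.

22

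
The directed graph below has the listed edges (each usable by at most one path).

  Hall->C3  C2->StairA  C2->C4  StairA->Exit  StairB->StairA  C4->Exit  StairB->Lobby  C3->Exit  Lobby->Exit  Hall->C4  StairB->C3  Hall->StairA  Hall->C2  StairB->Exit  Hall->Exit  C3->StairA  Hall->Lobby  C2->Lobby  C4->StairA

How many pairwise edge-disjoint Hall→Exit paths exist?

Assign every edge capacity 1; by Menger, the answer equals the max flow.
Path Hall→Exit (+1); total 1.
Path Hall→C4→Exit (+1); total 2.
Path Hall→Lobby→Exit (+1); total 3.
Path Hall→C3→Exit (+1); total 4.
Path Hall→StairA→Exit (+1); total 5.
No residual Hall→Exit path; max flow = 5.
Certifying cut of size 5: {C4→Exit, Hall→C3, Hall→Exit, Lobby→Exit, StairA→Exit}.

5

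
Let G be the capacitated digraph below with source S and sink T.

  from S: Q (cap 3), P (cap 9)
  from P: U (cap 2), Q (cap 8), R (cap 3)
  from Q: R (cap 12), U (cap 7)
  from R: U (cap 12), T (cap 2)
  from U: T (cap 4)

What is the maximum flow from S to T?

6

Augment S→P→R→T: bottleneck 2, flow now 2.
Augment S→P→U→T: bottleneck 2, flow now 4.
Augment S→Q→U→T: bottleneck 2, flow now 6.
No augmenting path remains; maximum flow = 6.
In the residual graph, reachable from S: {S, P, Q, R, U}.
Min-cut edges: R→T (2), U→T (4); capacity 2 + 4 = 6.
This cut is saturated, so no flow can exceed 6.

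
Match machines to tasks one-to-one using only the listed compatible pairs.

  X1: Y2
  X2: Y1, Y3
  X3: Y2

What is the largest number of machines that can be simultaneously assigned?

2

Unit-capacity flow: source→left, listed edges, right→sink; max matching = max flow.
Augmenting path X1→Y2 (+1); matched 1.
Augmenting path X2→Y1 (+1); matched 2.
No augmenting path remains; maximum matching = 2.
König certificate: {X2, Y2} is a vertex cover of size 2 (every listed pair touches it), so no matching can be larger.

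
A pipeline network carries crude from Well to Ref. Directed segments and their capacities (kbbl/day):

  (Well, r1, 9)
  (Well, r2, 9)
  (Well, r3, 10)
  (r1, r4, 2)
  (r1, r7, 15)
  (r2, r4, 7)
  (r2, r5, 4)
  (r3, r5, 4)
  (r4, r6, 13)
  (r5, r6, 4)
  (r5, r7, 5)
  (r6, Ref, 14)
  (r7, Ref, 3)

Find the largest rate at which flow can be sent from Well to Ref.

16

Augment Well→r1→r7→Ref: bottleneck 3, flow now 3.
Augment Well→r1→r4→r6→Ref: bottleneck 2, flow now 5.
Augment Well→r2→r4→r6→Ref: bottleneck 7, flow now 12.
Augment Well→r2→r5→r6→Ref: bottleneck 2, flow now 14.
Augment Well→r3→r5→r6→Ref: bottleneck 2, flow now 16.
No augmenting path remains; maximum flow = 16.
In the residual graph, reachable from Well: {Well, r1, r2, r3, r5, r7}.
Min-cut edges: r1→r4 (2), r2→r4 (7), r5→r6 (4), r7→Ref (3); capacity 2 + 7 + 4 + 3 = 16.
This cut is saturated, so no flow can exceed 16.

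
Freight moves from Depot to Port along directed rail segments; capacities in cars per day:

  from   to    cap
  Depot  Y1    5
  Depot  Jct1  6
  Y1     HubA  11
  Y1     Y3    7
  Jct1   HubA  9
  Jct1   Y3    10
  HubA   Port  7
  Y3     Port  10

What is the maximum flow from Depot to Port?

11

Augment Depot→Y1→HubA→Port: bottleneck 5, flow now 5.
Augment Depot→Jct1→HubA→Port: bottleneck 2, flow now 7.
Augment Depot→Jct1→Y3→Port: bottleneck 4, flow now 11.
No augmenting path remains; maximum flow = 11.
In the residual graph, reachable from Depot: {Depot}.
Min-cut edges: Depot→Y1 (5), Depot→Jct1 (6); capacity 5 + 6 = 11.
This cut is saturated, so no flow can exceed 11.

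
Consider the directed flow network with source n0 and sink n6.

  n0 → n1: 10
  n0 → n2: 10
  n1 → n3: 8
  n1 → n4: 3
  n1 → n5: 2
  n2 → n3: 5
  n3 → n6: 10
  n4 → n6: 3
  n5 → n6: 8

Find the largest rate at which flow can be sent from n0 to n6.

Augment n0→n1→n3→n6: bottleneck 8, flow now 8.
Augment n0→n1→n4→n6: bottleneck 2, flow now 10.
Augment n0→n2→n3→n6: bottleneck 2, flow now 12.
Augment n0→n2→n3→n1→n4→n6: bottleneck 1, flow now 13. (uses reverse residual edge)
Augment n0→n2→n3→n1→n5→n6: bottleneck 2, flow now 15. (uses reverse residual edge)
No augmenting path remains; maximum flow = 15.
In the residual graph, reachable from n0: {n0, n2}.
Min-cut edges: n0→n1 (10), n2→n3 (5); capacity 10 + 5 = 15.
This cut is saturated, so no flow can exceed 15.

15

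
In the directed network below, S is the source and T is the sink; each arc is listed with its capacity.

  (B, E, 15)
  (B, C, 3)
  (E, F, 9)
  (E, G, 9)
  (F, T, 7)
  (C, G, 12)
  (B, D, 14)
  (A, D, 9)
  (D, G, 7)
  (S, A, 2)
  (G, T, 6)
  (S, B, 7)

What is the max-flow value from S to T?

Augment S→A→D→G→T: bottleneck 2, flow now 2.
Augment S→B→C→G→T: bottleneck 3, flow now 5.
Augment S→B→D→G→T: bottleneck 1, flow now 6.
Augment S→B→E→F→T: bottleneck 3, flow now 9.
No augmenting path remains; maximum flow = 9.
In the residual graph, reachable from S: {S}.
Min-cut edges: S→A (2), S→B (7); capacity 2 + 7 = 9.
This cut is saturated, so no flow can exceed 9.

9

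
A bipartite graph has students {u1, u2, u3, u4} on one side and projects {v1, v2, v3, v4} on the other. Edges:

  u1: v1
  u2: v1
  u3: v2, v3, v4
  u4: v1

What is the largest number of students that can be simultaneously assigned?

2

Unit-capacity flow: source→left, listed edges, right→sink; max matching = max flow.
Augmenting path u1→v1 (+1); matched 1.
Augmenting path u3→v2 (+1); matched 2.
No augmenting path remains; maximum matching = 2.
König certificate: {u3, v1} is a vertex cover of size 2 (every listed pair touches it), so no matching can be larger.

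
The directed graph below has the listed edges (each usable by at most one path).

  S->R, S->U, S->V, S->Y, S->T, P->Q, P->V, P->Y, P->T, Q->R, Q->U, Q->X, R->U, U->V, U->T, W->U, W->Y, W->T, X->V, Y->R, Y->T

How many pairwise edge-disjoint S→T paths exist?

3

Assign every edge capacity 1; by Menger, the answer equals the max flow.
Path S→T (+1); total 1.
Path S→U→T (+1); total 2.
Path S→Y→T (+1); total 3.
No residual S→T path; max flow = 3.
Certifying cut of size 3: {S→T, S→Y, U→T}.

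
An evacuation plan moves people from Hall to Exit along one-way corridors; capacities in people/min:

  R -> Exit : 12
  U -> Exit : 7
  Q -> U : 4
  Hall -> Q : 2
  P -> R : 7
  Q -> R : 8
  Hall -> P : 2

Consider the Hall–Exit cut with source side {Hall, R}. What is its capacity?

16

Edges leaving {Hall, R}: Hall→P (2), Hall→Q (2), R→Exit (12).
Cut capacity = 2 + 2 + 12 = 16.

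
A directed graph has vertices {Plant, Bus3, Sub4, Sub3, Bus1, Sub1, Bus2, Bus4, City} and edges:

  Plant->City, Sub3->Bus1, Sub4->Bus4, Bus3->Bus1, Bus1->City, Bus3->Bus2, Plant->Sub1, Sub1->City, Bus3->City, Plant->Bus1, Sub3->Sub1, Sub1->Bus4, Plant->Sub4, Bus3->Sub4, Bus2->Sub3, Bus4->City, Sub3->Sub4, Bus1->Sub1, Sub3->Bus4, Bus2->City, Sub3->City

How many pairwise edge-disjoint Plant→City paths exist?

4

Assign every edge capacity 1; by Menger, the answer equals the max flow.
Path Plant→City (+1); total 1.
Path Plant→Bus1→City (+1); total 2.
Path Plant→Sub1→City (+1); total 3.
Path Plant→Sub4→Bus4→City (+1); total 4.
No residual Plant→City path; max flow = 4.
Certifying cut of size 4: {Plant→Bus1, Plant→City, Plant→Sub1, Plant→Sub4}.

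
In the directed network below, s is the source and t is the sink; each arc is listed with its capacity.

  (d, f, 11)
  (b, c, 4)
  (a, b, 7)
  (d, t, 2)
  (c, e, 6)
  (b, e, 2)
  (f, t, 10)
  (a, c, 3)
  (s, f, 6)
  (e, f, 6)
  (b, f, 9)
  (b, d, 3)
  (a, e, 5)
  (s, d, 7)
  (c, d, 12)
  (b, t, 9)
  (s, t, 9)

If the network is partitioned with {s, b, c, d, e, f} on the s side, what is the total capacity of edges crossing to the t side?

Edges leaving {s, b, c, d, e, f}: s→t (9), b→t (9), d→t (2), f→t (10).
Cut capacity = 9 + 9 + 2 + 10 = 30.

30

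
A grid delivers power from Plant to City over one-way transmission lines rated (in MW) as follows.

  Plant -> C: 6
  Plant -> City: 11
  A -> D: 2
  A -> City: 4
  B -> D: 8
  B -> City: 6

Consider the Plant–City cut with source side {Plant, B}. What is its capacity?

31

Edges leaving {Plant, B}: Plant→C (6), Plant→City (11), B→D (8), B→City (6).
Cut capacity = 6 + 11 + 8 + 6 = 31.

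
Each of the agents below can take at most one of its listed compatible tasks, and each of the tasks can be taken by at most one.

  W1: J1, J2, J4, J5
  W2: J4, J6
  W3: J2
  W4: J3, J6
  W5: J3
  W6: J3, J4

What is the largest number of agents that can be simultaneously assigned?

Unit-capacity flow: source→left, listed edges, right→sink; max matching = max flow.
Augmenting path W1→J1 (+1); matched 1.
Augmenting path W2→J4 (+1); matched 2.
Augmenting path W3→J2 (+1); matched 3.
Augmenting path W4→J3 (+1); matched 4.
Augmenting path W5→J3→W4→J6 (+1); matched 5.
No augmenting path remains; maximum matching = 5.
König certificate: {W1, W3, J3, J4, J6} is a vertex cover of size 5 (every listed pair touches it), so no matching can be larger.

5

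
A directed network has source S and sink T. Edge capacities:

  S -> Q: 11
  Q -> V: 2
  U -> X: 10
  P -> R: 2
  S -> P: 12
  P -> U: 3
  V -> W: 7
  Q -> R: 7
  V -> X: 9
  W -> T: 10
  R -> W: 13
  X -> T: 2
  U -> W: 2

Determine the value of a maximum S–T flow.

12

Augment S→P→R→W→T: bottleneck 2, flow now 2.
Augment S→P→U→W→T: bottleneck 2, flow now 4.
Augment S→P→U→X→T: bottleneck 1, flow now 5.
Augment S→Q→R→W→T: bottleneck 6, flow now 11.
Augment S→Q→V→X→T: bottleneck 1, flow now 12.
No augmenting path remains; maximum flow = 12.
In the residual graph, reachable from S: {S, P, Q, R, U, V, W, X}.
Min-cut edges: W→T (10), X→T (2); capacity 10 + 2 = 12.
This cut is saturated, so no flow can exceed 12.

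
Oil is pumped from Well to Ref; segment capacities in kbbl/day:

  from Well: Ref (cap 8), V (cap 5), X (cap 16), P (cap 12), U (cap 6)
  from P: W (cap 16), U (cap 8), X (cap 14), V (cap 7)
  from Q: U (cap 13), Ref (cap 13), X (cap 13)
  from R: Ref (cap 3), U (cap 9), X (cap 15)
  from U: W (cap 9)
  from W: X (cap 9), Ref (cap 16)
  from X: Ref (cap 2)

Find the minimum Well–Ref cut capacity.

26

Augment Well→Ref: bottleneck 8, flow now 8.
Augment Well→X→Ref: bottleneck 2, flow now 10.
Augment Well→P→W→Ref: bottleneck 12, flow now 22.
Augment Well→U→W→Ref: bottleneck 4, flow now 26.
No augmenting path remains; maximum flow = 26.
By max-flow min-cut, the minimum cut capacity equals the max flow.
In the residual graph, reachable from Well: {Well, P, U, V, W, X}.
Min-cut edges: Well→Ref (8), W→Ref (16), X→Ref (2); capacity 8 + 16 + 2 = 26.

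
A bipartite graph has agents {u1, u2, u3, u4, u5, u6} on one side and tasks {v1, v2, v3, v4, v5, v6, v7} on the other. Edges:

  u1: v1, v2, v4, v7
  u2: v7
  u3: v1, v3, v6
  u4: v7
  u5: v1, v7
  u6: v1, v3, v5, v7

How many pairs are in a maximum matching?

5

Unit-capacity flow: source→left, listed edges, right→sink; max matching = max flow.
Augmenting path u1→v1 (+1); matched 1.
Augmenting path u2→v7 (+1); matched 2.
Augmenting path u3→v3 (+1); matched 3.
Augmenting path u6→v5 (+1); matched 4.
Augmenting path u5→v1→u1→v2 (+1); matched 5.
No augmenting path remains; maximum matching = 5.
König certificate: {u1, u3, u5, u6, v7} is a vertex cover of size 5 (every listed pair touches it), so no matching can be larger.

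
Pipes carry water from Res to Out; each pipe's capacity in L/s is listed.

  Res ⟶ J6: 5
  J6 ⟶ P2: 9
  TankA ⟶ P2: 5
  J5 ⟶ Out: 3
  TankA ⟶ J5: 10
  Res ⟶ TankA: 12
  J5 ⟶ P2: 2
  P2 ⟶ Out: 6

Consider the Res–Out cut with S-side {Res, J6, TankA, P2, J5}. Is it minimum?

Given cut capacity: 6 + 3 = 9.
Augment Res→J6→P2→Out: bottleneck 5, flow now 5.
Augment Res→TankA→P2→Out: bottleneck 1, flow now 6.
Augment Res→TankA→J5→Out: bottleneck 3, flow now 9.
No augmenting path remains; maximum flow = 9.
Cut capacity 9 equals the max flow, so it is a minimum cut.

Yes — it is a minimum cut (capacity 9).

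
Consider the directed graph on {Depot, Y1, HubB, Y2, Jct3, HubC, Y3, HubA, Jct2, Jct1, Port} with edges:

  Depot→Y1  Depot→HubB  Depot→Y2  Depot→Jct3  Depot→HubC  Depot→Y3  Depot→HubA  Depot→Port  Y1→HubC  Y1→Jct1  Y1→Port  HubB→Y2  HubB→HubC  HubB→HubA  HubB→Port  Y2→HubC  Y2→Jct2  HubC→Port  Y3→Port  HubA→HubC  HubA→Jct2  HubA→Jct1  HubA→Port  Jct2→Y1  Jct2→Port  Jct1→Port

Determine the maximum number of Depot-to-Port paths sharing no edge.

7

Assign every edge capacity 1; by Menger, the answer equals the max flow.
Path Depot→Port (+1); total 1.
Path Depot→Y1→Port (+1); total 2.
Path Depot→HubB→Port (+1); total 3.
Path Depot→HubC→Port (+1); total 4.
Path Depot→Y3→Port (+1); total 5.
Path Depot→HubA→Port (+1); total 6.
Path Depot→Y2→Jct2→Port (+1); total 7.
No residual Depot→Port path; max flow = 7.
Certifying cut of size 7: {Depot→HubA, Depot→HubB, Depot→HubC, Depot→Port, Depot→Y1, Depot→Y2, Depot→Y3}.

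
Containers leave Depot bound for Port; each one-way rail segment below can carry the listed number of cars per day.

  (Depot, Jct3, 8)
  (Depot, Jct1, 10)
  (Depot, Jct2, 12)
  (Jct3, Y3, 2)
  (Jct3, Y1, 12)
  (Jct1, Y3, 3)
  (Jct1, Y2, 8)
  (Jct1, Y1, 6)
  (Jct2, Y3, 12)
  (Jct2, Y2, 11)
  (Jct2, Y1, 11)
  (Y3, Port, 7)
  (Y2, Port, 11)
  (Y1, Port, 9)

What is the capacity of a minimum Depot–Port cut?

27

Augment Depot→Jct3→Y3→Port: bottleneck 2, flow now 2.
Augment Depot→Jct3→Y1→Port: bottleneck 6, flow now 8.
Augment Depot→Jct1→Y3→Port: bottleneck 3, flow now 11.
Augment Depot→Jct1→Y2→Port: bottleneck 7, flow now 18.
Augment Depot→Jct2→Y3→Port: bottleneck 2, flow now 20.
Augment Depot→Jct2→Y2→Port: bottleneck 4, flow now 24.
Augment Depot→Jct2→Y1→Port: bottleneck 3, flow now 27.
No augmenting path remains; maximum flow = 27.
By max-flow min-cut, the minimum cut capacity equals the max flow.
In the residual graph, reachable from Depot: {Depot, Jct3, Jct1, Jct2, Y3, Y2, Y1}.
Min-cut edges: Y3→Port (7), Y2→Port (11), Y1→Port (9); capacity 7 + 11 + 9 = 27.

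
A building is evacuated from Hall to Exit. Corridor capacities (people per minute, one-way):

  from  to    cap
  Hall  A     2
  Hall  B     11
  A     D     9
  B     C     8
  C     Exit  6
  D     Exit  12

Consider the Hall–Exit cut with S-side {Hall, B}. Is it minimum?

Given cut capacity: 2 + 8 = 10.
Augment Hall→A→D→Exit: bottleneck 2, flow now 2.
Augment Hall→B→C→Exit: bottleneck 6, flow now 8.
No augmenting path remains; maximum flow = 8.
In the residual graph, reachable from Hall: {Hall, B, C}.
Min-cut edges: Hall→A (2), C→Exit (6); capacity 2 + 6 = 8.
Cut capacity 10 exceeds the max flow 8, so it is not minimum.

No — its capacity is 10, but the minimum cut has capacity 8.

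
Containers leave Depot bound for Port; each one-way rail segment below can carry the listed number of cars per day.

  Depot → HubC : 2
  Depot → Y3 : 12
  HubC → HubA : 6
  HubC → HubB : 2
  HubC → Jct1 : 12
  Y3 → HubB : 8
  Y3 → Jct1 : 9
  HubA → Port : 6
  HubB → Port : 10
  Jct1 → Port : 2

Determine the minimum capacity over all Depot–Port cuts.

Augment Depot→HubC→HubA→Port: bottleneck 2, flow now 2.
Augment Depot→Y3→HubB→Port: bottleneck 8, flow now 10.
Augment Depot→Y3→Jct1→Port: bottleneck 2, flow now 12.
No augmenting path remains; maximum flow = 12.
By max-flow min-cut, the minimum cut capacity equals the max flow.
In the residual graph, reachable from Depot: {Depot, Y3, Jct1}.
Min-cut edges: Depot→HubC (2), Y3→HubB (8), Jct1→Port (2); capacity 2 + 8 + 2 = 12.

12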